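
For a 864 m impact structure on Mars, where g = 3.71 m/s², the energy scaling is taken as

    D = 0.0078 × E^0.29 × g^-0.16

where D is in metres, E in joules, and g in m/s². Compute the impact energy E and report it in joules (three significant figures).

E ≈ 5.11 × 10^17 J

Rearranging: E = [D / (0.0078 · g^-0.16)]^(1/0.29).
g^-0.16 = 3.71^-0.16 = 0.8108
D / (0.0078 × 0.8108) = 864 / (6.324 × 10^-3) = 1.366 × 10^5
E = (1.366 × 10^5)^3.4483 = 5.112 × 10^17 J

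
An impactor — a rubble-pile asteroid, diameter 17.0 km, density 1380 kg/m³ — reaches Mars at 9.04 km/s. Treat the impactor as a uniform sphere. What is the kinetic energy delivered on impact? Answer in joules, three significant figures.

d = 17000 m; v = 9040 m/s.
Mass m = (π/6) ρ d³ = (π/6) × 1380 × (17000)³ = 3.550 × 10^15 kg
E = ½ m v² = 0.5 × 3.550 × 10^15 × (9040)² = 1.451 × 10^23 J

E ≈ 1.45 × 10^23 J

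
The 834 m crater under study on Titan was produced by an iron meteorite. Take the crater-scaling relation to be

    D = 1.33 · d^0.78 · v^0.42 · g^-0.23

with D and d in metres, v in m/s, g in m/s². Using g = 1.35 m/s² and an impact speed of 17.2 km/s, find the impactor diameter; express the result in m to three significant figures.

Rearranging for d: d = [D / (1.33 · 17200^0.42 · 1.35^-0.23)]^(1/0.78).
17200^0.42 = 60.11
1.35^-0.23 = 0.9333
Denominator = 1.33 × 60.11 × 0.9333 = 74.61
D / 74.61 = 834 / 74.61 = 11.18
d = 11.18^(1/0.78) = 11.18^1.2821 = 22.09 m

d ≈ 22.1 m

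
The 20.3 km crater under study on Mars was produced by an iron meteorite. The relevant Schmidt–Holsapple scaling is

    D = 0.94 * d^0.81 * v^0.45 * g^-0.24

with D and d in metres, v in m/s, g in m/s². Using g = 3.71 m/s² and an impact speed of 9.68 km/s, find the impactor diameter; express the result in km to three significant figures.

Rearranging for d: d = [D / (0.94 · 9680^0.45 · 3.71^-0.24)]^(1/0.81).
D = 20300 m.
9680^0.45 = 62.18
3.71^-0.24 = 0.7300
Denominator = 0.94 × 62.18 × 0.7300 = 42.67
D / 42.67 = 20300 / 42.67 = 475.7
d = 475.7^(1/0.81) = 475.7^1.2346 = 2020 m

d ≈ 2.02 km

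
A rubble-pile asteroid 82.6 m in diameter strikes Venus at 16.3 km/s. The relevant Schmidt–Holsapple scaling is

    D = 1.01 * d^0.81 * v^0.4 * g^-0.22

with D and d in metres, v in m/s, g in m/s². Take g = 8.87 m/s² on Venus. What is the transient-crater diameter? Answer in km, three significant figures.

In SI units: v = 16300 m/s.
d^0.81 = 82.6^0.81 = 35.71
v^0.4 = 16300^0.4 = 48.40
g^-0.22 = 8.87^-0.22 = 0.6187
D = 1.01 × 35.71 × 48.40 × 0.6187 = 1080 m
   = 1.080 km

D ≈ 1.08 km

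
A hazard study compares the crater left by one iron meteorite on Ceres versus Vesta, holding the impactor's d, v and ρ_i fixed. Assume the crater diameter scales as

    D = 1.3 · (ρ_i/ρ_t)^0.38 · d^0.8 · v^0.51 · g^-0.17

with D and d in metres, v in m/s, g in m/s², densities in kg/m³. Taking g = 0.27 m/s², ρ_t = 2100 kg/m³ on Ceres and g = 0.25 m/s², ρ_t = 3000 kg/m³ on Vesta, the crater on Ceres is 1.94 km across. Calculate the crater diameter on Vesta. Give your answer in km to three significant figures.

D ≈ 1.72 km

The impactor-only factors (d, v, ρ_i) cancel in the ratio, leaving D_Vesta/D_Ceres = (g_Vesta/g_Ceres)^-0.17 · (ρ_t,Ceres/ρ_t,Vesta)^0.38.
(0.25/0.27)^-0.17 = 0.9259^-0.17 = 1.013
(2100/3000)^0.38 = 0.7000^0.38 = 0.8732
Ratio = 1.013 × 0.8732 = 0.8846
D_Vesta = 0.8846 × 1.94 km = 1.72 km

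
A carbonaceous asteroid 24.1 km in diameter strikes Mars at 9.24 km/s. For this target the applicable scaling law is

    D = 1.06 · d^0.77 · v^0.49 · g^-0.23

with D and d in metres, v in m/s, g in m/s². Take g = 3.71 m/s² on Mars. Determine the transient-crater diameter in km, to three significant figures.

In SI units: d = 24100 m, v = 9240 m/s.
d^0.77 = 24100^0.77 = 2367
v^0.49 = 9240^0.49 = 87.74
g^-0.23 = 3.71^-0.23 = 0.7397
D = 1.06 × 2367 × 87.74 × 0.7397 = 1.628 × 10^5 m
   = 162.8 km

D ≈ 163 km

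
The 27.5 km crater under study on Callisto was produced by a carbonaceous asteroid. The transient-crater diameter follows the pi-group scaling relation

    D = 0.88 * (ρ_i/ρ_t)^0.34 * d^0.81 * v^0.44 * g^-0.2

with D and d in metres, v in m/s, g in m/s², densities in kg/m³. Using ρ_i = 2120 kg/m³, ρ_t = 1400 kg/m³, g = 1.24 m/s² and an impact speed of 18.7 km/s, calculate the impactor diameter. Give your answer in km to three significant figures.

d ≈ 1.50 km

Rearranging for d: d = [D / (0.88 · (2120/1400)^0.34 · 18700^0.44 · 1.24^-0.2)]^(1/0.81).
D = 27500 m.
(2120/1400)^0.34 = 1.152
18700^0.44 = 75.79
1.24^-0.2 = 0.9579
Denominator = 0.88 × 1.152 × 75.79 × 0.9579 = 73.60
D / 73.60 = 27500 / 73.60 = 373.6
d = 373.6^(1/0.81) = 373.6^1.2346 = 1499 m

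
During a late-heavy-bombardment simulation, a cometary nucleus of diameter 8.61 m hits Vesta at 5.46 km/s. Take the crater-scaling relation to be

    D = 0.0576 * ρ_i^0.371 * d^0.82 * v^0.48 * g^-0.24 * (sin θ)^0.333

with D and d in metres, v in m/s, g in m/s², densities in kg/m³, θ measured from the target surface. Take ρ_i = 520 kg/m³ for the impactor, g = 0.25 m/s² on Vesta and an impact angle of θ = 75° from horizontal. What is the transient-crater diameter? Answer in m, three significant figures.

In SI units: v = 5460 m/s.
ρ_i^0.371 = 520^0.371 = 10.18
d^0.82 = 8.61^0.82 = 5.844
v^0.48 = 5460^0.48 = 62.21
g^-0.24 = 0.25^-0.24 = 1.395
(sin 75°)^0.333 = 0.9659^0.333 = 0.9885
D = 0.0576 × 10.18 × 5.844 × 62.21 × 1.395 × 0.9885 = 294.0 m

D ≈ 294 m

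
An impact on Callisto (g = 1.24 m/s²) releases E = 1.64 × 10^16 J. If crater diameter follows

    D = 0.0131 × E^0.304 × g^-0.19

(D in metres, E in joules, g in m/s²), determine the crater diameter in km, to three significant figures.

D ≈ 1.07 km

E^0.304 = (1.64 × 10^16)^0.304 = 8.498 × 10^4
g^-0.19 = 1.24^-0.19 = 0.9600
D = 0.0131 × 8.498 × 10^4 × 0.9600 = 1069 m
   = 1.069 km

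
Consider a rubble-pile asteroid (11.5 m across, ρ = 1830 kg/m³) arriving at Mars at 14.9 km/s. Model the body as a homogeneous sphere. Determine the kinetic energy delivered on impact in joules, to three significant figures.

v = 14900 m/s.
Mass m = (π/6) ρ d³ = (π/6) × 1830 × (11.5)³ = 1.457 × 10^6 kg
E = ½ m v² = 0.5 × 1.457 × 10^6 × (14900)² = 1.617 × 10^14 J

E ≈ 1.62 × 10^14 J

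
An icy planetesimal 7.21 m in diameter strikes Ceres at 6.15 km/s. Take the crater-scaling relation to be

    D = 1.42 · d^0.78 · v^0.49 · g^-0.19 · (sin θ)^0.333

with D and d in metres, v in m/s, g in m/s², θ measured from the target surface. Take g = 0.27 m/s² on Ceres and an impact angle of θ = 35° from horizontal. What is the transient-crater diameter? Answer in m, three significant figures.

D ≈ 508 m

In SI units: v = 6150 m/s.
d^0.78 = 7.21^0.78 = 4.669
v^0.49 = 6150^0.49 = 71.87
g^-0.19 = 0.27^-0.19 = 1.282
(sin 35°)^0.333 = 0.5736^0.333 = 0.8310
D = 1.42 × 4.669 × 71.87 × 1.282 × 0.8310 = 507.6 m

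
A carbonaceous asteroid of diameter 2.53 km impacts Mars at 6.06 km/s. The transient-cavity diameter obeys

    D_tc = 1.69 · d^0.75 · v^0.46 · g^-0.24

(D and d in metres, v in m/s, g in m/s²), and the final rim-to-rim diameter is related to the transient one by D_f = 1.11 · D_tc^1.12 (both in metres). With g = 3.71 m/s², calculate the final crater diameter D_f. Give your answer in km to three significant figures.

D_f ≈ 90.1 km

In SI: d = 2530 m, v = 6060 m/s.
d^0.75 = 2530^0.75 = 356.7
v^0.46 = 6060^0.46 = 54.95
g^-0.24 = 3.71^-0.24 = 0.7300
D_tc = 1.69 × 356.7 × 54.95 × 0.7300 = 24180 m
D_f = 1.11 × (24180)^1.12 = 90114 m
     = 90.11 km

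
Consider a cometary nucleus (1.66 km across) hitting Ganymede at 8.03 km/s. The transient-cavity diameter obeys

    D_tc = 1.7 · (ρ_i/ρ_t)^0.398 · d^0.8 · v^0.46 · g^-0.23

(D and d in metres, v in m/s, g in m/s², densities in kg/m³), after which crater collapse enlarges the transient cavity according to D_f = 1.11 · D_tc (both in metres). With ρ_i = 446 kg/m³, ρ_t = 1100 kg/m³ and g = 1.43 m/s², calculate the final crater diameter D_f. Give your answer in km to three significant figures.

D_f ≈ 28.6 km

In SI: d = 1660 m, v = 8030 m/s.
(ρ_i/ρ_t)^0.398 = (446/1100)^0.398 = 0.6982
d^0.8 = 1660^0.8 = 376.8
v^0.46 = 8030^0.46 = 62.54
g^-0.23 = 1.43^-0.23 = 0.9210
D_tc = 1.7 × 0.6982 × 376.8 × 62.54 × 0.9210 = 25760 m
D_f = 1.11 × 25760 = 28594 m
     = 28.59 km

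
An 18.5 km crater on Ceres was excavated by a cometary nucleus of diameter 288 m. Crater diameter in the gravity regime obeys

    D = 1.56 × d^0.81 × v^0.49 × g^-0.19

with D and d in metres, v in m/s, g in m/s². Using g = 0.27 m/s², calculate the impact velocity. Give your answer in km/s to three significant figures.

Rearranging for v: v = [D / (1.56 · 288^0.81 · 0.27^-0.19)]^(1/0.49).
D = 18500 m.
288^0.81 = 98.20
0.27^-0.19 = 1.282
Denominator = 1.56 × 98.20 × 1.282 = 196.4
D / 196.4 = 18500 / 196.4 = 94.20
v = 94.20^(1/0.49) = 94.20^2.0408 = 10682 m/s

v ≈ 10.7 km/s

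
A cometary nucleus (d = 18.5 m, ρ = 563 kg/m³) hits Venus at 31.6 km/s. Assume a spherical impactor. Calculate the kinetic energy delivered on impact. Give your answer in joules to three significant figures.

E ≈ 9.32 × 10^14 J

v = 31600 m/s.
Mass m = (π/6) ρ d³ = (π/6) × 563 × (18.5)³ = 1.866 × 10^6 kg
E = ½ m v² = 0.5 × 1.866 × 10^6 × (31600)² = 9.317 × 10^14 J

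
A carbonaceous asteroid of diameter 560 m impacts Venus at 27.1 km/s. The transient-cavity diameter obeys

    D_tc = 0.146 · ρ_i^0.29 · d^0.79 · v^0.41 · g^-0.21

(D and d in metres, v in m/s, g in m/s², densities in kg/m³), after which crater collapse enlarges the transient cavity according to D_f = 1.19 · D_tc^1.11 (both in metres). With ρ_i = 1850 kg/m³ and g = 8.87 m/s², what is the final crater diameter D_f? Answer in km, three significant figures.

v = 27100 m/s.
ρ_i^0.29 = 1850^0.29 = 8.861
d^0.79 = 560^0.79 = 148.3
v^0.41 = 27100^0.41 = 65.69
g^-0.21 = 8.87^-0.21 = 0.6323
D_tc = 0.146 × 8.861 × 148.3 × 65.69 × 0.6323 = 7969 m
D_f = 1.19 × (7969)^1.11 = 25474 m
     = 25.47 km

D_f ≈ 25.5 km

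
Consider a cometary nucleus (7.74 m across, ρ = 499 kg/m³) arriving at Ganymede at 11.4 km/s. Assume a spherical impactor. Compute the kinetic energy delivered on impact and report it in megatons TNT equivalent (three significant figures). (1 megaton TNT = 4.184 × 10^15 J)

v = 11400 m/s.
Mass m = (π/6) ρ d³ = (π/6) × 499 × (7.74)³ = 1.211 × 10^5 kg
E = ½ m v² = 0.5 × 1.211 × 10^5 × (11400)² = 7.869 × 10^12 J
   = 7.869 × 10^12 / 4.184×10^15 = 1.881 × 10^-3 Mt

E ≈ 1.88 × 10^-3 Mt TNT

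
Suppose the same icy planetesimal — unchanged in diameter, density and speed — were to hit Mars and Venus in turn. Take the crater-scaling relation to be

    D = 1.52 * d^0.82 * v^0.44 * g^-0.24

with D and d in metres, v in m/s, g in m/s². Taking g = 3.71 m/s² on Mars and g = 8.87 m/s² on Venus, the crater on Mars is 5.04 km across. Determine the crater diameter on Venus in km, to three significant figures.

D ≈ 4.09 km

All impactor-dependent factors cancel in the ratio, leaving D_Venus/D_Mars = (g_Venus/g_Mars)^-0.24.
(8.87/3.71)^-0.24 = 2.391^-0.24 = 0.8112
D_Venus = 0.8112 × 5.04 km = 4.09 km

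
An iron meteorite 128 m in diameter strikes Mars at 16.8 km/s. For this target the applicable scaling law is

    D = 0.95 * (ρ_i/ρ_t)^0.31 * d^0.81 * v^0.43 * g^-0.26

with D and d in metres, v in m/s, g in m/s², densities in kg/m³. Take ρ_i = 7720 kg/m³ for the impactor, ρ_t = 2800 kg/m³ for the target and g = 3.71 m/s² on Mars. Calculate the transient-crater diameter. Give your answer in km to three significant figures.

D ≈ 3.09 km

In SI units: v = 16800 m/s.
(ρ_i/ρ_t)^0.31 = (7720/2800)^0.31 = 1.369
d^0.81 = 128^0.81 = 50.91
v^0.43 = 16800^0.43 = 65.60
g^-0.26 = 3.71^-0.26 = 0.7112
D = 0.95 × 1.369 × 50.91 × 65.60 × 0.7112 = 3089 m
   = 3.089 km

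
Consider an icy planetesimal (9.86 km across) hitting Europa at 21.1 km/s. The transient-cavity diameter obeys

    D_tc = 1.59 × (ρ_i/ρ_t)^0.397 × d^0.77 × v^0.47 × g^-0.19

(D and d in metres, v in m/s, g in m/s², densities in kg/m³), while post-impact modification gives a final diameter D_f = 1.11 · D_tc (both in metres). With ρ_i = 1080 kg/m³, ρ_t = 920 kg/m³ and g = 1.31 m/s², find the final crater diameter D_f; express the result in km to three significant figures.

In SI: d = 9860 m, v = 21100 m/s.
(ρ_i/ρ_t)^0.397 = (1080/920)^0.397 = 1.066
d^0.77 = 9860^0.77 = 1189
v^0.47 = 21100^0.47 = 107.7
g^-0.19 = 1.31^-0.19 = 0.9500
D_tc = 1.59 × 1.066 × 1189 × 107.7 × 0.9500 = 2.062 × 10^5 m
D_f = 1.11 × 2.062 × 10^5 = 2.289 × 10^5 m
     = 228.9 km

D_f ≈ 229 km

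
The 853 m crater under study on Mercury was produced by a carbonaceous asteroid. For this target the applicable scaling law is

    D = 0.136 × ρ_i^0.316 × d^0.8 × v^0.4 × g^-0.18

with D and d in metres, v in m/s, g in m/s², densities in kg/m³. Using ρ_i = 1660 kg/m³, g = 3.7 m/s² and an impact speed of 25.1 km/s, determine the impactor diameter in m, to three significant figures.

d ≈ 25.3 m

Rearranging for d: d = [D / (0.136 · 1660^0.316 · 25100^0.4 · 3.7^-0.18)]^(1/0.8).
1660^0.316 = 10.41
25100^0.4 = 57.53
3.7^-0.18 = 0.7902
Denominator = 0.136 × 10.41 × 57.53 × 0.7902 = 64.36
D / 64.36 = 853 / 64.36 = 13.25
d = 13.25^(1/0.8) = 13.25^1.25 = 25.28 m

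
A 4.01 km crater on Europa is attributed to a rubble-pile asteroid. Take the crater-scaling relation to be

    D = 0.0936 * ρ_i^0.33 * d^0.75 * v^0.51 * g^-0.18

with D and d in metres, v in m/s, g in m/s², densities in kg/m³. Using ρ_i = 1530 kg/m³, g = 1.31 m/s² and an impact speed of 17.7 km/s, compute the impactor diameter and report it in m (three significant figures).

Rearranging for d: d = [D / (0.0936 · 1530^0.33 · 17700^0.51 · 1.31^-0.18)]^(1/0.75).
D = 4010 m.
1530^0.33 = 11.24
17700^0.51 = 146.7
1.31^-0.18 = 0.9526
Denominator = 0.0936 × 11.24 × 146.7 × 0.9526 = 147.0
D / 147.0 = 4010 / 147.0 = 27.28
d = 27.28^(1/0.75) = 27.28^1.3333 = 82.11 m

d ≈ 82.1 m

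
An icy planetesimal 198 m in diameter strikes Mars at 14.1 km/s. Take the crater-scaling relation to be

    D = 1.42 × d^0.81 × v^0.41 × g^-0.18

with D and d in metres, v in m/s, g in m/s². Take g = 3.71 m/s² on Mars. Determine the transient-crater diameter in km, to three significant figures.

D ≈ 4.09 km

In SI units: v = 14100 m/s.
d^0.81 = 198^0.81 = 72.49
v^0.41 = 14100^0.41 = 50.26
g^-0.18 = 3.71^-0.18 = 0.7898
D = 1.42 × 72.49 × 50.26 × 0.7898 = 4086 m
   = 4.086 km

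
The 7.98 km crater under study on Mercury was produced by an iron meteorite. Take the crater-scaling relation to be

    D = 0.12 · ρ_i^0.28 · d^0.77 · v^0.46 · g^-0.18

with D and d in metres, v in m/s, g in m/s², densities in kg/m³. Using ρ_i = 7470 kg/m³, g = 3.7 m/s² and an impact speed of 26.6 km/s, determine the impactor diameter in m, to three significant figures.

Rearranging for d: d = [D / (0.12 · 7470^0.28 · 26600^0.46 · 3.7^-0.18)]^(1/0.77).
D = 7980 m.
7470^0.28 = 12.15
26600^0.46 = 108.5
3.7^-0.18 = 0.7902
Denominator = 0.12 × 12.15 × 108.5 × 0.7902 = 125.0
D / 125.0 = 7980 / 125.0 = 63.84
d = 63.84^(1/0.77) = 63.84^1.2987 = 220.9 m

d ≈ 221 m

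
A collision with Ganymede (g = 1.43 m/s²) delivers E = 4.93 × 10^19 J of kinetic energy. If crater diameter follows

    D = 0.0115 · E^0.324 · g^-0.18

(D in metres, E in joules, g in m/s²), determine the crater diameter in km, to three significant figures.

D ≈ 25.9 km

E^0.324 = (4.93 × 10^19)^0.324 = 2.401 × 10^6
g^-0.18 = 1.43^-0.18 = 0.9376
D = 0.0115 × 2.401 × 10^6 × 0.9376 = 25889 m
   = 25.89 km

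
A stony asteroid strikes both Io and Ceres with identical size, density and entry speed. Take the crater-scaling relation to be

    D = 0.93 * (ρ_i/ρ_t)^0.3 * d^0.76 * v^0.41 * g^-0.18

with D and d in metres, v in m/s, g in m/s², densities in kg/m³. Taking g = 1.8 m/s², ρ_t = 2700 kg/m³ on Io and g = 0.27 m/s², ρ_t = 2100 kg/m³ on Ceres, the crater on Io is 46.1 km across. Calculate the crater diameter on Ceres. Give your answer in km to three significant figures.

D ≈ 69.9 km

The impactor-only factors (d, v, ρ_i) cancel in the ratio, leaving D_Ceres/D_Io = (g_Ceres/g_Io)^-0.18 · (ρ_t,Io/ρ_t,Ceres)^0.3.
(0.27/1.8)^-0.18 = 0.1500^-0.18 = 1.407
(2700/2100)^0.3 = 1.286^0.3 = 1.078
Ratio = 1.407 × 1.078 = 1.517
D_Ceres = 1.517 × 46.1 km = 69.9 km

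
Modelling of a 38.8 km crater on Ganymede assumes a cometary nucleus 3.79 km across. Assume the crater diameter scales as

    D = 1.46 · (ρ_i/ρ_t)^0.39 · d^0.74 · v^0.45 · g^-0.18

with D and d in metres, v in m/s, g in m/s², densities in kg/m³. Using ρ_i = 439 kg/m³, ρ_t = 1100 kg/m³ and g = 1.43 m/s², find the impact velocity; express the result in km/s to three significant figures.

v ≈ 22.7 km/s

Rearranging for v: v = [D / (1.46 · (439/1100)^0.39 · 3790^0.74 · 1.43^-0.18)]^(1/0.45).
D = 38800 m.
(439/1100)^0.39 = 0.6989
3790^0.74 = 444.8
1.43^-0.18 = 0.9376
Denominator = 1.46 × 0.6989 × 444.8 × 0.9376 = 425.5
D / 425.5 = 38800 / 425.5 = 91.19
v = 91.19^(1/0.45) = 91.19^2.2222 = 22667 m/s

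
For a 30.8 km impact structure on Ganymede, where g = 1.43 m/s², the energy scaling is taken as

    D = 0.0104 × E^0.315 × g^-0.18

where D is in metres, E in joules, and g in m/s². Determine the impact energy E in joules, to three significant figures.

E ≈ 4.30 × 10^20 J

Rearranging: E = [D / (0.0104 · g^-0.18)]^(1/0.315).
D = 30800 m.
g^-0.18 = 1.43^-0.18 = 0.9376
D / (0.0104 × 0.9376) = 30800 / (9.751 × 10^-3) = 3.159 × 10^6
E = (3.159 × 10^6)^3.1746 = 4.300 × 10^20 J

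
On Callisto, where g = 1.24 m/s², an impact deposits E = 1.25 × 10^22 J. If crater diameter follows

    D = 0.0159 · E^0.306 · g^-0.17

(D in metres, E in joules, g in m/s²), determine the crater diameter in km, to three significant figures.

D ≈ 88.5 km

E^0.306 = (1.25 × 10^22)^0.306 = 5.776 × 10^6
g^-0.17 = 1.24^-0.17 = 0.9641
D = 0.0159 × 5.776 × 10^6 × 0.9641 = 88541 m
   = 88.54 km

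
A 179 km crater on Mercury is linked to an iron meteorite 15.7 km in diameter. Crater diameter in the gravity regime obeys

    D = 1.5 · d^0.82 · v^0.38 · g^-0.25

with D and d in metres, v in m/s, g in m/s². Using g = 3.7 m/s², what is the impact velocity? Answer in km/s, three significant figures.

Rearranging for v: v = [D / (1.5 · 15700^0.82 · 3.7^-0.25)]^(1/0.38).
D = 179000 m.
15700^0.82 = 2758
3.7^-0.25 = 0.7210
Denominator = 1.5 × 2758 × 0.7210 = 2983
D / 2983 = 179000 / 2983 = 60.01
v = 60.01^(1/0.38) = 60.01^2.6316 = 47816 m/s

v ≈ 47.8 km/s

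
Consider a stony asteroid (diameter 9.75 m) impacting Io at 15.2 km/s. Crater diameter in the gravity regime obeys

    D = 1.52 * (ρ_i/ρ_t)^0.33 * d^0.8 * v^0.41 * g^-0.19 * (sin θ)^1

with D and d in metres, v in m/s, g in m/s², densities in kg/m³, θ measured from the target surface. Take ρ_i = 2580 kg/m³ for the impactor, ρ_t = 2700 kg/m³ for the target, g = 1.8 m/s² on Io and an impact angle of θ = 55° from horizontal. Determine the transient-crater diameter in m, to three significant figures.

D ≈ 352 m

In SI units: v = 15200 m/s.
(ρ_i/ρ_t)^0.33 = (2580/2700)^0.33 = 0.9851
d^0.8 = 9.75^0.8 = 6.183
v^0.41 = 15200^0.41 = 51.83
g^-0.19 = 1.8^-0.19 = 0.8943
(sin 55°)^1 = 0.8192^1 = 0.8192
D = 1.52 × 0.9851 × 6.183 × 51.83 × 0.8943 × 0.8192 = 351.5 m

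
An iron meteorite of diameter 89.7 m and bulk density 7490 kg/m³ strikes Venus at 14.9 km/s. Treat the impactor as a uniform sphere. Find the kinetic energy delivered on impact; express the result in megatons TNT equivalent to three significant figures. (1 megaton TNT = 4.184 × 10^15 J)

v = 14900 m/s.
Mass m = (π/6) ρ d³ = (π/6) × 7490 × (89.7)³ = 2.830 × 10^9 kg
E = ½ m v² = 0.5 × 2.830 × 10^9 × (14900)² = 3.141 × 10^17 J
   = 3.141 × 10^17 / 4.184×10^15 = 75.07 Mt

E ≈ 75.1 Mt TNT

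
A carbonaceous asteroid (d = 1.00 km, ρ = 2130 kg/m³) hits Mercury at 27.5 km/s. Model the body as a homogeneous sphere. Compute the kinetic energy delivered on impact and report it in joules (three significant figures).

d = 1000 m; v = 27500 m/s.
Mass m = (π/6) ρ d³ = (π/6) × 2130 × (1000)³ = 1.115 × 10^12 kg
E = ½ m v² = 0.5 × 1.115 × 10^12 × (27500)² = 4.216 × 10^20 J

E ≈ 4.22 × 10^20 J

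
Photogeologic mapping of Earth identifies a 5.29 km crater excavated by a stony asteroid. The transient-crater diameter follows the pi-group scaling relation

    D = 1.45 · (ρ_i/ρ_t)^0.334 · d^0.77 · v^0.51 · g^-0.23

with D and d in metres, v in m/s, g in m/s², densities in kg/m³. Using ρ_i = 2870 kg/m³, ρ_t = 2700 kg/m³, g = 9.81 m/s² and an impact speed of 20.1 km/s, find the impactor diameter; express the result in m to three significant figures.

Rearranging for d: d = [D / (1.45 · (2870/2700)^0.334 · 20100^0.51 · 9.81^-0.23)]^(1/0.77).
D = 5290 m.
(2870/2700)^0.334 = 1.021
20100^0.51 = 156.5
9.81^-0.23 = 0.5914
Denominator = 1.45 × 1.021 × 156.5 × 0.5914 = 137.0
D / 137.0 = 5290 / 137.0 = 38.61
d = 38.61^(1/0.77) = 38.61^1.2987 = 115.0 m

d ≈ 115 m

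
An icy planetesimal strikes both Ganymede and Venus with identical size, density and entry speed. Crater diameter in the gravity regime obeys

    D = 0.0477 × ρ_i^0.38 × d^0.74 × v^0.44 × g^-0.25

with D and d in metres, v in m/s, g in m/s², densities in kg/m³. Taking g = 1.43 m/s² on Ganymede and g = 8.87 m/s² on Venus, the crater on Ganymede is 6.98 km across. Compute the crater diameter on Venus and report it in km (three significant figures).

D ≈ 4.42 km

All impactor-dependent factors cancel in the ratio, leaving D_Venus/D_Ganymede = (g_Venus/g_Ganymede)^-0.25.
(8.87/1.43)^-0.25 = 6.203^-0.25 = 0.6337
D_Venus = 0.6337 × 6.98 km = 4.42 km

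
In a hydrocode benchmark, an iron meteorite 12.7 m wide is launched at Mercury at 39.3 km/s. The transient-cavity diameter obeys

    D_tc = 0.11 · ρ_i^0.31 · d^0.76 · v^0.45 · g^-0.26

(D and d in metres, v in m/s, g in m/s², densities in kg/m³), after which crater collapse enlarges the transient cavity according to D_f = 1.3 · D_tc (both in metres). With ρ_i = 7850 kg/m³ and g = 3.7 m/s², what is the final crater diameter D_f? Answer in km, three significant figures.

D_f ≈ 1.32 km

v = 39300 m/s.
ρ_i^0.31 = 7850^0.31 = 16.12
d^0.76 = 12.7^0.76 = 6.901
v^0.45 = 39300^0.45 = 116.8
g^-0.26 = 3.7^-0.26 = 0.7117
D_tc = 0.11 × 16.12 × 6.901 × 116.8 × 0.7117 = 1017 m
D_f = 1.3 × 1017 = 1322 m
     = 1.322 km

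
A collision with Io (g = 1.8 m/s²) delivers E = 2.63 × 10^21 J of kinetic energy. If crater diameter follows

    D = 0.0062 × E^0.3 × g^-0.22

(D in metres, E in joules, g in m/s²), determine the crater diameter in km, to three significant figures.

E^0.3 = (2.63 × 10^21)^0.3 = 2.667 × 10^6
g^-0.22 = 1.8^-0.22 = 0.8787
D = 0.0062 × 2.667 × 10^6 × 0.8787 = 14530 m
   = 14.53 km

D ≈ 14.5 km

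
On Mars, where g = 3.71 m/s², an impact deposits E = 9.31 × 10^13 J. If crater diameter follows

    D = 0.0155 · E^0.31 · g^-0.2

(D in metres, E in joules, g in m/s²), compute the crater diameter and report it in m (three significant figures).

E^0.31 = (9.31 × 10^13)^0.31 = 2.140 × 10^4
g^-0.2 = 3.71^-0.2 = 0.7694
D = 0.0155 × 2.140 × 10^4 × 0.7694 = 255.2 m

D ≈ 255 m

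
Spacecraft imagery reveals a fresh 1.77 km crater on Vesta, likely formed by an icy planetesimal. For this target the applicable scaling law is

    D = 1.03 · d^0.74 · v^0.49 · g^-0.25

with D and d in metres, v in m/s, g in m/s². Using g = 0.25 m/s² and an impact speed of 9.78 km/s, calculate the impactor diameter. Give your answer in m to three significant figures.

d ≈ 33.6 m

Rearranging for d: d = [D / (1.03 · 9780^0.49 · 0.25^-0.25)]^(1/0.74).
D = 1770 m.
9780^0.49 = 90.21
0.25^-0.25 = 1.414
Denominator = 1.03 × 90.21 × 1.414 = 131.4
D / 131.4 = 1770 / 131.4 = 13.47
d = 13.47^(1/0.74) = 13.47^1.3514 = 33.59 m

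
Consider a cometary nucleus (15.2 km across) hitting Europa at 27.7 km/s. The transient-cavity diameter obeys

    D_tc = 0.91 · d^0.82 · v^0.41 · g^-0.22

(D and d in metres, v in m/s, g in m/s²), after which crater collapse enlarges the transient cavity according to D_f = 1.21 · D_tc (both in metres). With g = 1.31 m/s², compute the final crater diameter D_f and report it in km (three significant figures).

D_f ≈ 185 km

In SI: d = 15200 m, v = 27700 m/s.
d^0.82 = 15200^0.82 = 2686
v^0.41 = 27700^0.41 = 66.29
g^-0.22 = 1.31^-0.22 = 0.9423
D_tc = 0.91 × 2686 × 66.29 × 0.9423 = 1.527 × 10^5 m
D_f = 1.21 × 1.527 × 10^5 = 1.848 × 10^5 m
     = 184.8 km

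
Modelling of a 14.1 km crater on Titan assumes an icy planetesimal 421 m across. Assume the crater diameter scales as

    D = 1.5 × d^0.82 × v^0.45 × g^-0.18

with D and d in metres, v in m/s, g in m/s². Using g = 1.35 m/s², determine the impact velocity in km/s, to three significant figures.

v ≈ 12.6 km/s

Rearranging for v: v = [D / (1.5 · 421^0.82 · 1.35^-0.18)]^(1/0.45).
D = 14100 m.
421^0.82 = 141.9
1.35^-0.18 = 0.9474
Denominator = 1.5 × 141.9 × 0.9474 = 201.7
D / 201.7 = 14100 / 201.7 = 69.91
v = 69.91^(1/0.45) = 69.91^2.2222 = 12558 m/s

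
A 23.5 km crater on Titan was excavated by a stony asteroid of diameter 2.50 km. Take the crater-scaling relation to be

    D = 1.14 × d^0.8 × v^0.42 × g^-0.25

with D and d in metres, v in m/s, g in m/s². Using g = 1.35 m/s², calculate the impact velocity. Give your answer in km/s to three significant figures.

v ≈ 7.54 km/s

Rearranging for v: v = [D / (1.14 · 2500^0.8 · 1.35^-0.25)]^(1/0.42).
D = 23500 m.
2500^0.8 = 522.8
1.35^-0.25 = 0.9277
Denominator = 1.14 × 522.8 × 0.9277 = 552.9
D / 552.9 = 23500 / 552.9 = 42.50
v = 42.50^(1/0.42) = 42.50^2.381 = 7537 m/s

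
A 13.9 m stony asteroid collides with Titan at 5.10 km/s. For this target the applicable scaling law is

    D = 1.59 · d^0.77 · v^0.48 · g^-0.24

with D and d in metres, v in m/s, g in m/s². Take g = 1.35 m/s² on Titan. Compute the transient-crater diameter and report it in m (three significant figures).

D ≈ 676 m

In SI units: v = 5100 m/s.
d^0.77 = 13.9^0.77 = 7.588
v^0.48 = 5100^0.48 = 60.21
g^-0.24 = 1.35^-0.24 = 0.9305
D = 1.59 × 7.588 × 60.21 × 0.9305 = 675.9 m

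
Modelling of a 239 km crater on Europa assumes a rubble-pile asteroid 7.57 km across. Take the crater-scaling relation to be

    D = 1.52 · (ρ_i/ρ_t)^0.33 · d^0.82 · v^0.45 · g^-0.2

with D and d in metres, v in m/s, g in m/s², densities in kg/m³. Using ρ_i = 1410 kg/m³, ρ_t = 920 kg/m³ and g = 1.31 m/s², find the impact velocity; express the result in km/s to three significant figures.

v ≈ 24.9 km/s

Rearranging for v: v = [D / (1.52 · (1410/920)^0.33 · 7570^0.82 · 1.31^-0.2)]^(1/0.45).
D = 239000 m.
(1410/920)^0.33 = 1.151
7570^0.82 = 1517
1.31^-0.2 = 0.9474
Denominator = 1.52 × 1.151 × 1517 × 0.9474 = 2514
D / 2514 = 239000 / 2514 = 95.07
v = 95.07^(1/0.45) = 95.07^2.2222 = 24866 m/s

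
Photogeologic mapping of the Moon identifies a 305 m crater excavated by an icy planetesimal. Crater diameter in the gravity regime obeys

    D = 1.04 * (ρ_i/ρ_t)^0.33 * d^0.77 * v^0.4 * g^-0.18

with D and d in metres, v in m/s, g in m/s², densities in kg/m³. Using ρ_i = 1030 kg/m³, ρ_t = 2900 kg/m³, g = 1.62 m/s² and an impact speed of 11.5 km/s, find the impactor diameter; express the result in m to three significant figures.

d ≈ 21.7 m

Rearranging for d: d = [D / (1.04 · (1030/2900)^0.33 · 11500^0.4 · 1.62^-0.18)]^(1/0.77).
(1030/2900)^0.33 = 0.7106
11500^0.4 = 42.10
1.62^-0.18 = 0.9168
Denominator = 1.04 × 0.7106 × 42.10 × 0.9168 = 28.52
D / 28.52 = 305 / 28.52 = 10.69
d = 10.69^(1/0.77) = 10.69^1.2987 = 21.69 m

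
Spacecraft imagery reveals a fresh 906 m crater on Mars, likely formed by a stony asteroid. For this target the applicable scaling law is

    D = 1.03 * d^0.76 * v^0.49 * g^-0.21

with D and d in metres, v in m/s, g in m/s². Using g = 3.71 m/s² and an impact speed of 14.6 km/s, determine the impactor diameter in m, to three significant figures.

Rearranging for d: d = [D / (1.03 · 14600^0.49 · 3.71^-0.21)]^(1/0.76).
14600^0.49 = 109.8
3.71^-0.21 = 0.7593
Denominator = 1.03 × 109.8 × 0.7593 = 85.87
D / 85.87 = 906 / 85.87 = 10.55
d = 10.55^(1/0.76) = 10.55^1.3158 = 22.20 m

d ≈ 22.2 m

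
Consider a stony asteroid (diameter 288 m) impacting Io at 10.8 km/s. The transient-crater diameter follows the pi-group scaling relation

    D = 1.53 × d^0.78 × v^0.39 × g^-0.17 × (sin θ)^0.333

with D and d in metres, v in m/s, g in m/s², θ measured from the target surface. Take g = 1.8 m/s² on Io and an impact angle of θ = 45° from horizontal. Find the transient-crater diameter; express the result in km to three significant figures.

In SI units: v = 10800 m/s.
d^0.78 = 288^0.78 = 82.86
v^0.39 = 10800^0.39 = 37.41
g^-0.17 = 1.8^-0.17 = 0.9049
(sin 45°)^0.333 = 0.7071^0.333 = 0.8910
D = 1.53 × 82.86 × 37.41 × 0.9049 × 0.8910 = 3824 m
   = 3.824 km

D ≈ 3.82 km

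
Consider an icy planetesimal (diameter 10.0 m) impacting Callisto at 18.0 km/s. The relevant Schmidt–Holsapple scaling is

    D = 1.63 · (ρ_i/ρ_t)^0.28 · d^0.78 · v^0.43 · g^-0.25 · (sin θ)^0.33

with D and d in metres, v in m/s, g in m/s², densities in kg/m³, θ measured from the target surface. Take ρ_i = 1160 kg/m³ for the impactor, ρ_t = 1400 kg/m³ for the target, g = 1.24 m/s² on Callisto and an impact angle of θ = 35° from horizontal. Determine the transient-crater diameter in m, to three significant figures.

In SI units: v = 18000 m/s.
(ρ_i/ρ_t)^0.28 = (1160/1400)^0.28 = 0.9487
d^0.78 = 10^0.78 = 6.026
v^0.43 = 18000^0.43 = 67.57
g^-0.25 = 1.24^-0.25 = 0.9476
(sin 35°)^0.33 = 0.5736^0.33 = 0.8324
D = 1.63 × 0.9487 × 6.026 × 67.57 × 0.9476 × 0.8324 = 496.7 m

D ≈ 497 m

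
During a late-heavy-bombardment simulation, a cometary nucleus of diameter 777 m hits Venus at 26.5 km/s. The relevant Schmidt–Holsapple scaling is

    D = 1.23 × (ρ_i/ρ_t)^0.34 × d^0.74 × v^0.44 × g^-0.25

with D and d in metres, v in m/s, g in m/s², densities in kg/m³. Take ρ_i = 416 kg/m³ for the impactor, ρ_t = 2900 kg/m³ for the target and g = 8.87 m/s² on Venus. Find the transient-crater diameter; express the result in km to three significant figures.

In SI units: v = 26500 m/s.
(ρ_i/ρ_t)^0.34 = (416/2900)^0.34 = 0.5167
d^0.74 = 777^0.74 = 137.7
v^0.44 = 26500^0.44 = 88.35
g^-0.25 = 8.87^-0.25 = 0.5795
D = 1.23 × 0.5167 × 137.7 × 88.35 × 0.5795 = 4481 m
   = 4.481 km

D ≈ 4.48 km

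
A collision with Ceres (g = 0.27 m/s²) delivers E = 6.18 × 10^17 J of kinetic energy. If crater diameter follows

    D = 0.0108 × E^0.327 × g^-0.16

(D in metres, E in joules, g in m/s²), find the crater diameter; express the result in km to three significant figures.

E^0.327 = (6.18 × 10^17)^0.327 = 6.571 × 10^5
g^-0.16 = 0.27^-0.16 = 1.233
D = 0.0108 × 6.571 × 10^5 × 1.233 = 8750 m
   = 8.750 km

D ≈ 8.75 km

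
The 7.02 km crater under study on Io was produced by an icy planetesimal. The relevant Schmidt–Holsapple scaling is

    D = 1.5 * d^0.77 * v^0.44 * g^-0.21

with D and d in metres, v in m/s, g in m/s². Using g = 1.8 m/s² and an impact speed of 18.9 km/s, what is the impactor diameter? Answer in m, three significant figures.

d ≈ 247 m

Rearranging for d: d = [D / (1.5 · 18900^0.44 · 1.8^-0.21)]^(1/0.77).
D = 7020 m.
18900^0.44 = 76.15
1.8^-0.21 = 0.8839
Denominator = 1.5 × 76.15 × 0.8839 = 101.0
D / 101.0 = 7020 / 101.0 = 69.50
d = 69.50^(1/0.77) = 69.50^1.2987 = 246.7 m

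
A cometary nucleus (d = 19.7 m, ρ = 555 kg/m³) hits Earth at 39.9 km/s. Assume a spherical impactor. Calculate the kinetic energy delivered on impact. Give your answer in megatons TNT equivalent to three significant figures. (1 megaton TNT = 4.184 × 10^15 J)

v = 39900 m/s.
Mass m = (π/6) ρ d³ = (π/6) × 555 × (19.7)³ = 2.222 × 10^6 kg
E = ½ m v² = 0.5 × 2.222 × 10^6 × (39900)² = 1.769 × 10^15 J
   = 1.769 × 10^15 / 4.184×10^15 = 0.4228 Mt

E ≈ 0.423 Mt TNT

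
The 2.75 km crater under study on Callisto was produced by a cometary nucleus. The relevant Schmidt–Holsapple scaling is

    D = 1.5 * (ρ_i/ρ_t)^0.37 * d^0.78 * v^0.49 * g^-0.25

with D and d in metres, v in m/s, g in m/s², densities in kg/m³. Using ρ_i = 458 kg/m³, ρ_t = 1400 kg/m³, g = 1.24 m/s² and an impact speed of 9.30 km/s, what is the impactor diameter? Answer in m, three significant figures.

d ≈ 89.3 m

Rearranging for d: d = [D / (1.5 · (458/1400)^0.37 · 9300^0.49 · 1.24^-0.25)]^(1/0.78).
D = 2750 m.
(458/1400)^0.37 = 0.6614
9300^0.49 = 88.01
1.24^-0.25 = 0.9476
Denominator = 1.5 × 0.6614 × 88.01 × 0.9476 = 82.74
D / 82.74 = 2750 / 82.74 = 33.24
d = 33.24^(1/0.78) = 33.24^1.2821 = 89.31 m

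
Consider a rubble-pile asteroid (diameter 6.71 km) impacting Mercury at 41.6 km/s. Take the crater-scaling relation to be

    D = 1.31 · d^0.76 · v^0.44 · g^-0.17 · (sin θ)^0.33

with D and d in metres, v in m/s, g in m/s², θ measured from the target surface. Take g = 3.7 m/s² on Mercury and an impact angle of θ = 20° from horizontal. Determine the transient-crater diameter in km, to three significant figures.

D ≈ 64.2 km

In SI units: d = 6710 m, v = 41600 m/s.
d^0.76 = 6710^0.76 = 809.7
v^0.44 = 41600^0.44 = 107.7
g^-0.17 = 3.7^-0.17 = 0.8006
(sin 20°)^0.33 = 0.3420^0.33 = 0.7018
D = 1.31 × 809.7 × 107.7 × 0.8006 × 0.7018 = 64186 m
   = 64.19 km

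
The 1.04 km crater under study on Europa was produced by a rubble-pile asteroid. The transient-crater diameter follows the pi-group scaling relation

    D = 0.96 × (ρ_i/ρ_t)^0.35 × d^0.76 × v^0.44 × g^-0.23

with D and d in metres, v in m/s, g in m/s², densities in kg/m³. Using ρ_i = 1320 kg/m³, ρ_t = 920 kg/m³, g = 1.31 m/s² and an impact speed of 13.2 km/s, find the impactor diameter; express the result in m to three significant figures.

d ≈ 37.2 m

Rearranging for d: d = [D / (0.96 · (1320/920)^0.35 · 13200^0.44 · 1.31^-0.23)]^(1/0.76).
D = 1040 m.
(1320/920)^0.35 = 1.135
13200^0.44 = 65.02
1.31^-0.23 = 0.9398
Denominator = 0.96 × 1.135 × 65.02 × 0.9398 = 66.58
D / 66.58 = 1040 / 66.58 = 15.62
d = 15.62^(1/0.76) = 15.62^1.3158 = 37.21 m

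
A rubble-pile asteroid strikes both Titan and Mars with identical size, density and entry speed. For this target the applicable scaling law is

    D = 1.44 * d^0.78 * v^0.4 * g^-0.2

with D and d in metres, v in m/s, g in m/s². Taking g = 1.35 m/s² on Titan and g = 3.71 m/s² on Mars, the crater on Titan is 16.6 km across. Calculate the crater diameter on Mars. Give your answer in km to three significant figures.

All impactor-dependent factors cancel in the ratio, leaving D_Mars/D_Titan = (g_Mars/g_Titan)^-0.2.
(3.71/1.35)^-0.2 = 2.748^-0.2 = 0.8170
D_Mars = 0.8170 × 16.6 km = 13.6 km

D ≈ 13.6 km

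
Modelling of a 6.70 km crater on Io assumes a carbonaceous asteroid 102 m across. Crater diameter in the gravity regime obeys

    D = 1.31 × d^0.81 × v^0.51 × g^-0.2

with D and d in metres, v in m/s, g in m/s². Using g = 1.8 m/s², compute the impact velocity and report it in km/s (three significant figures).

v ≈ 15.2 km/s

Rearranging for v: v = [D / (1.31 · 102^0.81 · 1.8^-0.2)]^(1/0.51).
D = 6700 m.
102^0.81 = 42.36
1.8^-0.2 = 0.8891
Denominator = 1.31 × 42.36 × 0.8891 = 49.34
D / 49.34 = 6700 / 49.34 = 135.8
v = 135.8^(1/0.51) = 135.8^1.9608 = 15212 m/s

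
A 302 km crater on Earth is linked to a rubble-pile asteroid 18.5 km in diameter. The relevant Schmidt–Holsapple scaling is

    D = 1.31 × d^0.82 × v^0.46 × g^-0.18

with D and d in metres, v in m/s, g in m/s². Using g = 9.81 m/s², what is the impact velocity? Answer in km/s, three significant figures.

Rearranging for v: v = [D / (1.31 · 18500^0.82 · 9.81^-0.18)]^(1/0.46).
D = 302000 m.
18500^0.82 = 3156
9.81^-0.18 = 0.6630
Denominator = 1.31 × 3156 × 0.6630 = 2741
D / 2741 = 302000 / 2741 = 110.2
v = 110.2^(1/0.46) = 110.2^2.1739 = 27511 m/s

v ≈ 27.5 km/s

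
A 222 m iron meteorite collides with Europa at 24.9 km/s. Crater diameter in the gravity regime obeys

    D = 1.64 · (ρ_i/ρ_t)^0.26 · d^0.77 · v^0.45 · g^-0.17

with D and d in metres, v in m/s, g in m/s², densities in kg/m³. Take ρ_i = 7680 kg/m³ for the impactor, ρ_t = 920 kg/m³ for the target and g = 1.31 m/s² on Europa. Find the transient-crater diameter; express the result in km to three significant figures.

In SI units: v = 24900 m/s.
(ρ_i/ρ_t)^0.26 = (7680/920)^0.26 = 1.736
d^0.77 = 222^0.77 = 64.08
v^0.45 = 24900^0.45 = 95.12
g^-0.17 = 1.31^-0.17 = 0.9551
D = 1.64 × 1.736 × 64.08 × 95.12 × 0.9551 = 16574 m
   = 16.57 km

D ≈ 16.6 km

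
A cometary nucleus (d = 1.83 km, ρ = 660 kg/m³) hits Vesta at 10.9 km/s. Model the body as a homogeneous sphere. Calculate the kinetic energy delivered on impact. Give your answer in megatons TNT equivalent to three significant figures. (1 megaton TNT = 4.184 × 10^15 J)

d = 1830 m; v = 10900 m/s.
Mass m = (π/6) ρ d³ = (π/6) × 660 × (1830)³ = 2.118 × 10^12 kg
E = ½ m v² = 0.5 × 2.118 × 10^12 × (10900)² = 1.258 × 10^20 J
   = 1.258 × 10^20 / 4.184×10^15 = 30067 Mt

E ≈ 30100 Mt TNT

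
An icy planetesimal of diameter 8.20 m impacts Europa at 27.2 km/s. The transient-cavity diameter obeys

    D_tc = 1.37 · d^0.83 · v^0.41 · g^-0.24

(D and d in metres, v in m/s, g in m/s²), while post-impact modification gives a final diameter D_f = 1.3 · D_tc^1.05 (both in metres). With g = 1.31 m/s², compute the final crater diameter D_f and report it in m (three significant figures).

D_f ≈ 858 m

v = 27200 m/s.
d^0.83 = 8.2^0.83 = 5.734
v^0.41 = 27200^0.41 = 65.79
g^-0.24 = 1.31^-0.24 = 0.9372
D_tc = 1.37 × 5.734 × 65.79 × 0.9372 = 484.4 m
D_f = 1.3 × (484.4)^1.05 = 857.8 m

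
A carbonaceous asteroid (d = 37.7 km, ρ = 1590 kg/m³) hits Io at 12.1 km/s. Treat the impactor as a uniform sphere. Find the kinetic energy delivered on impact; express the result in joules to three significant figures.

d = 37700 m; v = 12100 m/s.
Mass m = (π/6) ρ d³ = (π/6) × 1590 × (37700)³ = 4.461 × 10^16 kg
E = ½ m v² = 0.5 × 4.461 × 10^16 × (12100)² = 3.266 × 10^24 J

E ≈ 3.27 × 10^24 J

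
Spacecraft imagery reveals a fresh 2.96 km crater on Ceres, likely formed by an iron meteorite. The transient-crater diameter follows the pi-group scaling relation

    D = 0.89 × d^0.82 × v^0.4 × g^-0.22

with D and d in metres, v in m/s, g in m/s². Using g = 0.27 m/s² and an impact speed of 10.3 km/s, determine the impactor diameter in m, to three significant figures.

Rearranging for d: d = [D / (0.89 · 10300^0.4 · 0.27^-0.22)]^(1/0.82).
D = 2960 m.
10300^0.4 = 40.28
0.27^-0.22 = 1.334
Denominator = 0.89 × 40.28 × 1.334 = 47.82
D / 47.82 = 2960 / 47.82 = 61.90
d = 61.90^(1/0.82) = 61.90^1.2195 = 153.1 m

d ≈ 153 m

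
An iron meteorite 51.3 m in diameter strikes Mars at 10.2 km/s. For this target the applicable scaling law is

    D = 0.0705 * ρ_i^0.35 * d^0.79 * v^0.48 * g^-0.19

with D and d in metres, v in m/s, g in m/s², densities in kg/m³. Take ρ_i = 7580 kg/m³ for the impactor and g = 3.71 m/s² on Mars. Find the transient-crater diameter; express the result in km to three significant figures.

In SI units: v = 10200 m/s.
ρ_i^0.35 = 7580^0.35 = 22.80
d^0.79 = 51.3^0.79 = 22.44
v^0.48 = 10200^0.48 = 83.97
g^-0.19 = 3.71^-0.19 = 0.7795
D = 0.0705 × 22.80 × 22.44 × 83.97 × 0.7795 = 2361 m
   = 2.361 km

D ≈ 2.36 km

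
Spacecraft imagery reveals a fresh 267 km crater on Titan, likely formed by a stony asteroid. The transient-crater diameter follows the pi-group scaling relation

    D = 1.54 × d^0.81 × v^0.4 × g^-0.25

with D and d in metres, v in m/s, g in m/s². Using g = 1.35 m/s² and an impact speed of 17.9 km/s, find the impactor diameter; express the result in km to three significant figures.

Rearranging for d: d = [D / (1.54 · 17900^0.4 · 1.35^-0.25)]^(1/0.81).
D = 267000 m.
17900^0.4 = 50.25
1.35^-0.25 = 0.9277
Denominator = 1.54 × 50.25 × 0.9277 = 71.79
D / 71.79 = 267000 / 71.79 = 3719
d = 3719^(1/0.81) = 3719^1.2346 = 25589 m

d ≈ 25.6 km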